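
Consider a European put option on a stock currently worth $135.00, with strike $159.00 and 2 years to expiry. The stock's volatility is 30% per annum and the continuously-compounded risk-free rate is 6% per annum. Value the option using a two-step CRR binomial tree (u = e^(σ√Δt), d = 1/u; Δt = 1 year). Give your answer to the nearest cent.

$27.45

CRR parameters: u = e^(σ√Δt) = e^(0.3·√1) = 1.3499, d = 1/u = 0.7408
Per-period rate: rΔt = 0.06·1 = 0.06, so R = e^0.06 = 1.0618
Risk-neutral probability p = (e^0.06 − 0.7408)/(1.3499 − 0.7408) = 0.3210/0.6090 = 0.5271
Terminal stock prices: S_uu = 246, S_ud = 135, S_dd = 74.09
Terminal payoffs (K − S): max(-86.99, 0) = 0, max(24, 0) = 24, max(84.91, 0) = 84.91
Node u (S = 182.2): V_u = e^(−0.06)·[0.5271·0.0000 + 0.4729·24.0000] = 10.6889
Node d (S = 100): V_d = e^(−0.06)·[0.5271·24.0000 + 0.4729·84.9104] = 49.7301
Node 0 (S = 135): V_0 = e^(−0.06)·[0.5271·10.6889 + 0.4729·49.7301] = 27.4543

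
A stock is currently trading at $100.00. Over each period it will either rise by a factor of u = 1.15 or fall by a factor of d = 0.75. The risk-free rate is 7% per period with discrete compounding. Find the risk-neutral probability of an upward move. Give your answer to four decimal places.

Risk-neutral probability p = (1 + 0.07 − 0.75)/(1.15 − 0.75) = 0.3200/0.4000 = 0.8000

p = 0.8000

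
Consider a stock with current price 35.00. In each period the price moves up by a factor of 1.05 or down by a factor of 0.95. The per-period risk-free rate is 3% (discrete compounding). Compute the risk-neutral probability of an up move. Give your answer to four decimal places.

Risk-neutral probability p = (1 + 0.03 − 0.95)/(1.05 − 0.95) = 0.0800/0.1000 = 0.8000

p = 0.8000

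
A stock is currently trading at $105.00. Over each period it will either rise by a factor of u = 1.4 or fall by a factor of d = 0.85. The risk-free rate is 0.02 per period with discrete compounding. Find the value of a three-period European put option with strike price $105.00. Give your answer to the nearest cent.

Risk-neutral probability p = (1 + 0.02 − 0.85)/(1.4 − 0.85) = 0.1700/0.5500 = 0.3091
Terminal stock prices: S_uuu = 288.1, S_uud = 174.9, S_udd = 106.2, S_ddd = 64.48
Terminal payoffs (K − S): max(-183.1, 0) = 0, max(-69.93, 0) = 0, max(-1.207, 0) = 0, max(40.52, 0) = 40.52
Node uu (S = 205.8): V_uu = 1/1.02·[0.3091·0.0000 + 0.6909·0.0000] = 0.0000
Node ud (S = 125): V_ud = 1/1.02·[0.3091·0.0000 + 0.6909·0.0000] = 0.0000
Node dd (S = 75.86): V_dd = 1/1.02·[0.3091·0.0000 + 0.6909·40.5169] = 27.4446
Node u (S = 147): V_u = 1/1.02·[0.3091·0.0000 + 0.6909·0.0000] = 0.0000
Node d (S = 89.25): V_d = 1/1.02·[0.3091·0.0000 + 0.6909·27.4446] = 18.5899
Node 0 (S = 105): V_0 = 1/1.02·[0.3091·0.0000 + 0.6909·18.5899] = 12.5921

$12.59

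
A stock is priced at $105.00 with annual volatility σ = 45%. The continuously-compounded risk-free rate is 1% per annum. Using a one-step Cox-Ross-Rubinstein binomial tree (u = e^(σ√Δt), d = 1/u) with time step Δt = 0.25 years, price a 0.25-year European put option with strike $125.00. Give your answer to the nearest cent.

$22.60

CRR parameters: u = e^(σ√Δt) = e^(0.45·√0.25) = 1.2523, d = 1/u = 0.7985
Per-period rate: rΔt = 0.01·0.25 = 0.0025, so R = e^0.0025 = 1.0025
Risk-neutral probability p = (e^0.0025 − 0.7985)/(1.2523 − 0.7985) = 0.2040/0.4538 = 0.4495
Terminal stock prices: S_u = 131.5, S_d = 83.84
Terminal payoffs (K − S): max(-6.494, 0) = 0, max(41.16, 0) = 41.16
Node 0 (S = 105): V_0 = e^(−0.0025)·[0.4495·0.0000 + 0.5505·41.1558] = 22.5996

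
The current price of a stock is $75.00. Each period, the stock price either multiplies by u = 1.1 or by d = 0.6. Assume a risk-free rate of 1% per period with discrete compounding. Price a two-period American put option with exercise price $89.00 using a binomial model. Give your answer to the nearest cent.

$14.00

Risk-neutral probability p = (1 + 0.01 − 0.6)/(1.1 − 0.6) = 0.4100/0.5000 = 0.8200
Terminal stock prices: S_uu = 90.75, S_ud = 49.5, S_dd = 27
Terminal payoffs (K − S): max(-1.75, 0) = 0, max(39.5, 0) = 39.5, max(62, 0) = 62
Node u (S = 82.5): continuation = 1/1.01·[0.8200·0.0000 + 0.1800·39.5000] = 7.0396; exercise value = 6.5000 ≤ continuation, so V_u = 7.0396
Node d (S = 45): continuation = 1/1.01·[0.8200·39.5000 + 0.1800·62.0000] = 43.1188; exercise value = 44.0000 > continuation, so V_d = 44.0000 (exercise)
Node 0 (S = 75): continuation = 1/1.01·[0.8200·7.0396 + 0.1800·44.0000] = 13.5569; exercise value = 14.0000 > continuation, so V_0 = 14.0000 (exercise)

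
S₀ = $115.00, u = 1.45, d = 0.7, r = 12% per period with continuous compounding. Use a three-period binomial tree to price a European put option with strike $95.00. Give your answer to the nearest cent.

$6.01

Risk-neutral probability p = (e^0.12 − 0.7)/(1.45 − 0.7) = 0.4275/0.7500 = 0.5700
Terminal stock prices: S_uuu = 350.6, S_uud = 169.3, S_udd = 81.71, S_ddd = 39.44
Terminal payoffs (K − S): max(-255.6, 0) = 0, max(-74.25, 0) = 0, max(13.29, 0) = 13.29, max(55.56, 0) = 55.56
Node uu (S = 241.8): V_uu = e^(−0.12)·[0.5700·0.0000 + 0.4300·0.0000] = 0.0000
Node ud (S = 116.7): V_ud = e^(−0.12)·[0.5700·0.0000 + 0.4300·13.2925] = 5.0695
Node dd (S = 56.35): V_dd = e^(−0.12)·[0.5700·13.2925 + 0.4300·55.5550] = 27.9074
Node u (S = 166.8): V_u = e^(−0.12)·[0.5700·0.0000 + 0.4300·5.0695] = 1.9334
Node d (S = 80.5): V_d = e^(−0.12)·[0.5700·5.0695 + 0.4300·27.9074] = 13.2062
Node 0 (S = 115): V_0 = e^(−0.12)·[0.5700·1.9334 + 0.4300·13.2062] = 6.0140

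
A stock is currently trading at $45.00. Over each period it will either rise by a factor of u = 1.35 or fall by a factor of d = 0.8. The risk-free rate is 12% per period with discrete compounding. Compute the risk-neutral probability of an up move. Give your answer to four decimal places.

p = 0.5818

Risk-neutral probability p = (1 + 0.12 − 0.8)/(1.35 − 0.8) = 0.3200/0.5500 = 0.5818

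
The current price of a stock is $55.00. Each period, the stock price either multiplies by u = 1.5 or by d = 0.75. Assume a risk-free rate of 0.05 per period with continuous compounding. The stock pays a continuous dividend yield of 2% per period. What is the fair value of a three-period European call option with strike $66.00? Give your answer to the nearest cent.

$11.44

Per-period risk-free factor R = e^0.05 = 1.0513; dividend-adjusted growth = e^(0.05−0.02) = 1.0305.
Risk-neutral probability p = (1.0305 − 0.75)/(1.5 − 0.75) = 0.2805/0.7500 = 0.3739
Terminal stock prices: S_uuu = 185.6, S_uud = 92.81, S_udd = 46.41, S_ddd = 23.2
Terminal payoffs (S − K): max(119.6, 0) = 119.6, max(26.81, 0) = 26.81, max(-19.59, 0) = 0, max(-42.8, 0) = 0
Node uu (S = 123.8): V_uu = e^(−0.05)·[0.3739·119.6250 + 0.6261·26.8125] = 58.5184
Node ud (S = 61.88): V_ud = e^(−0.05)·[0.3739·26.8125 + 0.6261·0.0000] = 9.5373
Node dd (S = 30.94): V_dd = e^(−0.05)·[0.3739·0.0000 + 0.6261·0.0000] = 0.0000
Node u (S = 82.5): V_u = e^(−0.05)·[0.3739·58.5184 + 0.6261·9.5373] = 26.4948
Node d (S = 41.25): V_d = e^(−0.05)·[0.3739·9.5373 + 0.6261·0.0000] = 3.3924
Node 0 (S = 55): V_0 = e^(−0.05)·[0.3739·26.4948 + 0.6261·3.3924] = 11.4446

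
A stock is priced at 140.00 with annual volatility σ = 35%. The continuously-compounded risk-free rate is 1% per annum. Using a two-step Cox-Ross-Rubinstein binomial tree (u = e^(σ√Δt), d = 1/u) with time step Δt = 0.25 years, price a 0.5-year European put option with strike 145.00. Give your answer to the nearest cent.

15.75

CRR parameters: u = e^(σ√Δt) = e^(0.35·√0.25) = 1.1912, d = 1/u = 0.8395
Per-period rate: rΔt = 0.01·0.25 = 0.0025, so R = e^0.0025 = 1.0025
Risk-neutral probability p = (e^0.0025 − 0.8395)/(1.1912 − 0.8395) = 0.1630/0.3518 = 0.4635
Terminal stock prices: S_uu = 198.7, S_ud = 140, S_dd = 98.66
Terminal payoffs (K − S): max(-53.67, 0) = 0, max(5, 0) = 5, max(46.34, 0) = 46.34
Node u (S = 166.8): V_u = e^(−0.0025)·[0.4635·0.0000 + 0.5365·5.0000] = 2.6759
Node d (S = 117.5): V_d = e^(−0.0025)·[0.4635·5.0000 + 0.5365·46.3437] = 27.1140
Node 0 (S = 140): V_0 = e^(−0.0025)·[0.4635·2.6759 + 0.5365·27.1140] = 15.7481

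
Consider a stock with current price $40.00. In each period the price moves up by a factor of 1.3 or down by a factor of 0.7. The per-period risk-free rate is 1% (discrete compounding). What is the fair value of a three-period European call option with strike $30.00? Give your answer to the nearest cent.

Risk-neutral probability p = (1 + 0.01 − 0.7)/(1.3 − 0.7) = 0.3100/0.6000 = 0.5167
Terminal stock prices: S_uuu = 87.88, S_uud = 47.32, S_udd = 25.48, S_ddd = 13.72
Terminal payoffs (S − K): max(57.88, 0) = 57.88, max(17.32, 0) = 17.32, max(-4.52, 0) = 0, max(-16.28, 0) = 0
Node uu (S = 67.6): V_uu = 1/1.01·[0.5167·57.8800 + 0.4833·17.3200] = 37.8970
Node ud (S = 36.4): V_ud = 1/1.01·[0.5167·17.3200 + 0.4833·0.0000] = 8.8601
Node dd (S = 19.6): V_dd = 1/1.01·[0.5167·0.0000 + 0.4833·0.0000] = 0.0000
Node u (S = 52): V_u = 1/1.01·[0.5167·37.8970 + 0.4833·8.8601] = 23.6262
Node d (S = 28): V_d = 1/1.01·[0.5167·8.8601 + 0.4833·0.0000] = 4.5324
Node 0 (S = 40): V_0 = 1/1.01·[0.5167·23.6262 + 0.4833·4.5324] = 14.2550

$14.25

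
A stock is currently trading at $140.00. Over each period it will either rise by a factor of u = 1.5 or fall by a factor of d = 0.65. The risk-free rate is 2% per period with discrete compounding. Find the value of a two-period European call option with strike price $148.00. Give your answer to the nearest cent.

$30.41

Risk-neutral probability p = (1 + 0.02 − 0.65)/(1.5 − 0.65) = 0.3700/0.8500 = 0.4353
Terminal stock prices: S_uu = 315, S_ud = 136.5, S_dd = 59.15
Terminal payoffs (S − K): max(167, 0) = 167, max(-11.5, 0) = 0, max(-88.85, 0) = 0
Node u (S = 210): V_u = 1/1.02·[0.4353·167.0000 + 0.5647·0.0000] = 71.2687
Node d (S = 91): V_d = 1/1.02·[0.4353·0.0000 + 0.5647·0.0000] = 0.0000
Node 0 (S = 140): V_0 = 1/1.02·[0.4353·71.2687 + 0.5647·0.0000] = 30.4146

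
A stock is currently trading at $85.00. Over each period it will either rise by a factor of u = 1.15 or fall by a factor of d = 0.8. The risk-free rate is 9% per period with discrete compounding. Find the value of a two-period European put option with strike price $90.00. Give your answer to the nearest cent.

$3.70

Risk-neutral probability p = (1 + 0.09 − 0.8)/(1.15 − 0.8) = 0.2900/0.3500 = 0.8286
Terminal stock prices: S_uu = 112.4, S_ud = 78.2, S_dd = 54.4
Terminal payoffs (K − S): max(-22.41, 0) = 0, max(11.8, 0) = 11.8, max(35.6, 0) = 35.6
Node u (S = 97.75): V_u = 1/1.09·[0.8286·0.0000 + 0.1714·11.8000] = 1.8558
Node d (S = 68): V_d = 1/1.09·[0.8286·11.8000 + 0.1714·35.6000] = 14.5688
Node 0 (S = 85): V_0 = 1/1.09·[0.8286·1.8558 + 0.1714·14.5688] = 3.7020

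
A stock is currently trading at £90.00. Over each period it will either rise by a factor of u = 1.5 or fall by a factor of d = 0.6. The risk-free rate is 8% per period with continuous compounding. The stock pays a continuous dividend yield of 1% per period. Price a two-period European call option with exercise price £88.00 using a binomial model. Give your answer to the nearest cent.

£26.89

Per-period risk-free factor R = e^0.08 = 1.0833; dividend-adjusted growth = e^(0.08−0.01) = 1.0725.
Risk-neutral probability p = (1.0725 − 0.6)/(1.5 − 0.6) = 0.4725/0.9000 = 0.5250
Terminal stock prices: S_uu = 202.5, S_ud = 81, S_dd = 32.4
Terminal payoffs (S − K): max(114.5, 0) = 114.5, max(-7, 0) = 0, max(-55.6, 0) = 0
Node u (S = 135): V_u = e^(−0.08)·[0.5250·114.5000 + 0.4750·0.0000] = 55.4918
Node d (S = 54): V_d = e^(−0.08)·[0.5250·0.0000 + 0.4750·0.0000] = 0.0000
Node 0 (S = 90): V_0 = e^(−0.08)·[0.5250·55.4918 + 0.4750·0.0000] = 26.8938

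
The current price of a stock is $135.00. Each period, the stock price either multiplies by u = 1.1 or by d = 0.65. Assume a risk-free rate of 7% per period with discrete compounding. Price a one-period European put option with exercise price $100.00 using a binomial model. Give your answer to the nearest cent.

$0.76

Risk-neutral probability p = (1 + 0.07 − 0.65)/(1.1 − 0.65) = 0.4200/0.4500 = 0.9333
Terminal stock prices: S_u = 148.5, S_d = 87.75
Terminal payoffs (K − S): max(-48.5, 0) = 0, max(12.25, 0) = 12.25
Node 0 (S = 135): V_0 = 1/1.07·[0.9333·0.0000 + 0.0667·12.2500] = 0.7632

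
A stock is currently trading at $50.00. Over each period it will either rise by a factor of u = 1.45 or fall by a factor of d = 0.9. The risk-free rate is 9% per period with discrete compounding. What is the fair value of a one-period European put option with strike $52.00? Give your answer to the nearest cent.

$4.20

Risk-neutral probability p = (1 + 0.09 − 0.9)/(1.45 − 0.9) = 0.1900/0.5500 = 0.3455
Terminal stock prices: S_u = 72.5, S_d = 45
Terminal payoffs (K − S): max(-20.5, 0) = 0, max(7, 0) = 7
Node 0 (S = 50): V_0 = 1/1.09·[0.3455·0.0000 + 0.6545·7.0000] = 4.2035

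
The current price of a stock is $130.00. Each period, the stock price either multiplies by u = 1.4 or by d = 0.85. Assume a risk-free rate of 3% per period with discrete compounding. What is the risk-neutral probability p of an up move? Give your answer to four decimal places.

p = 0.3273

Risk-neutral probability p = (1 + 0.03 − 0.85)/(1.4 − 0.85) = 0.1800/0.5500 = 0.3273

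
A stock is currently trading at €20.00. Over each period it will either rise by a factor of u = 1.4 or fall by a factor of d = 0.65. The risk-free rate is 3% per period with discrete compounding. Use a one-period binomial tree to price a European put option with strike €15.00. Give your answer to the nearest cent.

€0.96

Risk-neutral probability p = (1 + 0.03 − 0.65)/(1.4 − 0.65) = 0.3800/0.7500 = 0.5067
Terminal stock prices: S_u = 28, S_d = 13
Terminal payoffs (K − S): max(-13, 0) = 0, max(2, 0) = 2
Node 0 (S = 20): V_0 = 1/1.03·[0.5067·0.0000 + 0.4933·2.0000] = 0.9579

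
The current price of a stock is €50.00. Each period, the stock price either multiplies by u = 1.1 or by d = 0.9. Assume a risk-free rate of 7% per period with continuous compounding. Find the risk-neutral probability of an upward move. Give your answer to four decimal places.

p = 0.8625

Risk-neutral probability p = (e^0.07 − 0.9)/(1.1 − 0.9) = 0.1725/0.2000 = 0.8625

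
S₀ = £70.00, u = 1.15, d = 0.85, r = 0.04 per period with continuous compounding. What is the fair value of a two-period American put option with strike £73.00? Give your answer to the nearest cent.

Risk-neutral probability p = (e^0.04 − 0.85)/(1.15 − 0.85) = 0.1908/0.3000 = 0.6360
Terminal stock prices: S_uu = 92.57, S_ud = 68.42, S_dd = 50.57
Terminal payoffs (K − S): max(-19.57, 0) = 0, max(4.575, 0) = 4.575, max(22.43, 0) = 22.43
Node u (S = 80.5): continuation = e^(−0.04)·[0.6360·0.0000 + 0.3640·4.5750] = 1.5998; exercise value = 0.0000 ≤ continuation, so V_u = 1.5998
Node d (S = 59.5): continuation = e^(−0.04)·[0.6360·4.5750 + 0.3640·22.4250] = 10.6376; exercise value = 13.5000 > continuation, so V_d = 13.5000 (exercise)
Node 0 (S = 70): continuation = e^(−0.04)·[0.6360·1.5998 + 0.3640·13.5000] = 5.6985; exercise value = 3.0000 ≤ continuation, so V_0 = 5.6985

£5.70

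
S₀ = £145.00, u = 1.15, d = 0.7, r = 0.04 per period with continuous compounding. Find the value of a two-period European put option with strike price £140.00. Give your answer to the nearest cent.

Risk-neutral probability p = (e^0.04 − 0.7)/(1.15 − 0.7) = 0.3408/0.4500 = 0.7574
Terminal stock prices: S_uu = 191.8, S_ud = 116.7, S_dd = 71.05
Terminal payoffs (K − S): max(-51.76, 0) = 0, max(23.28, 0) = 23.28, max(68.95, 0) = 68.95
Node u (S = 166.8): V_u = e^(−0.04)·[0.7574·0.0000 + 0.2426·23.2750] = 5.4261
Node d (S = 101.5): V_d = e^(−0.04)·[0.7574·23.2750 + 0.2426·68.9500] = 33.0105
Node 0 (S = 145): V_0 = e^(−0.04)·[0.7574·5.4261 + 0.2426·33.0105] = 11.6440

£11.64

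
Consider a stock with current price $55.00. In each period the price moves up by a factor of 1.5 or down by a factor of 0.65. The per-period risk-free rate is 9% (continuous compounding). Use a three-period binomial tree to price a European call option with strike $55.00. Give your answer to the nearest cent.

$21.82

Risk-neutral probability p = (e^0.09 − 0.65)/(1.5 − 0.65) = 0.4442/0.8500 = 0.5226
Terminal stock prices: S_uuu = 185.6, S_uud = 80.44, S_udd = 34.86, S_ddd = 15.1
Terminal payoffs (S − K): max(130.6, 0) = 130.6, max(25.44, 0) = 25.44, max(-20.14, 0) = 0, max(-39.9, 0) = 0
Node uu (S = 123.8): V_uu = e^(−0.09)·[0.5226·130.6250 + 0.4774·25.4375] = 73.4838
Node ud (S = 53.62): V_ud = e^(−0.09)·[0.5226·25.4375 + 0.4774·0.0000] = 12.1485
Node dd (S = 23.24): V_dd = e^(−0.09)·[0.5226·0.0000 + 0.4774·0.0000] = 0.0000
Node u (S = 82.5): V_u = e^(−0.09)·[0.5226·73.4838 + 0.4774·12.1485] = 40.3955
Node d (S = 35.75): V_d = e^(−0.09)·[0.5226·12.1485 + 0.4774·0.0000] = 5.8019
Node 0 (S = 55): V_0 = e^(−0.09)·[0.5226·40.3955 + 0.4774·5.8019] = 21.8238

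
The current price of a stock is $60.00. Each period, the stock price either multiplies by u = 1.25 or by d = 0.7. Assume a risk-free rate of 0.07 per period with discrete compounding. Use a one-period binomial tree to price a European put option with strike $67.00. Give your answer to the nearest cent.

$7.65

Risk-neutral probability p = (1 + 0.07 − 0.7)/(1.25 − 0.7) = 0.3700/0.5500 = 0.6727
Terminal stock prices: S_u = 75, S_d = 42
Terminal payoffs (K − S): max(-8, 0) = 0, max(25, 0) = 25
Node 0 (S = 60): V_0 = 1/1.07·[0.6727·0.0000 + 0.3273·25.0000] = 7.6466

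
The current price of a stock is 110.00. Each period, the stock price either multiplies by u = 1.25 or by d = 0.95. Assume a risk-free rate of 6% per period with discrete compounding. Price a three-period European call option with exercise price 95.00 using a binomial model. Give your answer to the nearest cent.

Risk-neutral probability p = (1 + 0.06 − 0.95)/(1.25 − 0.95) = 0.1100/0.3000 = 0.3667
Terminal stock prices: S_uuu = 214.8, S_uud = 163.3, S_udd = 124.1, S_ddd = 94.31
Terminal payoffs (S − K): max(119.8, 0) = 119.8, max(68.28, 0) = 68.28, max(29.09, 0) = 29.09, max(-0.6888, 0) = 0
Node uu (S = 171.9): V_uu = 1/1.06·[0.3667·119.8438 + 0.6333·68.2812] = 82.2524
Node ud (S = 130.6): V_ud = 1/1.06·[0.3667·68.2812 + 0.6333·29.0938] = 41.0024
Node dd (S = 99.27): V_dd = 1/1.06·[0.3667·29.0938 + 0.6333·0.0000] = 10.0639
Node u (S = 137.5): V_u = 1/1.06·[0.3667·82.2524 + 0.6333·41.0024] = 52.9503
Node d (S = 104.5): V_d = 1/1.06·[0.3667·41.0024 + 0.6333·10.0639] = 20.1962
Node 0 (S = 110): V_0 = 1/1.06·[0.3667·52.9503 + 0.6333·20.1962] = 30.3831

30.38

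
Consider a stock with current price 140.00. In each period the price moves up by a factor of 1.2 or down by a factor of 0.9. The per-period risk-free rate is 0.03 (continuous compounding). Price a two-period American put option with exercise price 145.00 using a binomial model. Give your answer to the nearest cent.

Risk-neutral probability p = (e^0.03 − 0.9)/(1.2 − 0.9) = 0.1305/0.3000 = 0.4348
Terminal stock prices: S_uu = 201.6, S_ud = 151.2, S_dd = 113.4
Terminal payoffs (K − S): max(-56.6, 0) = 0, max(-6.2, 0) = 0, max(31.6, 0) = 31.6
Node u (S = 168): continuation = e^(−0.03)·[0.4348·0.0000 + 0.5652·0.0000] = 0.0000; exercise value = 0.0000 ≤ continuation, so V_u = 0.0000
Node d (S = 126): continuation = e^(−0.03)·[0.4348·0.0000 + 0.5652·31.6000] = 17.3310; exercise value = 19.0000 > continuation, so V_d = 19.0000 (exercise)
Node 0 (S = 140): continuation = e^(−0.03)·[0.4348·0.0000 + 0.5652·19.0000] = 10.4205; exercise value = 5.0000 ≤ continuation, so V_0 = 10.4205

10.42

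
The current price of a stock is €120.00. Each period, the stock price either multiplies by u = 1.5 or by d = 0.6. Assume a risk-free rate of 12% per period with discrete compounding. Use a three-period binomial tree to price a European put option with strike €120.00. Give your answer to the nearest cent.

Risk-neutral probability p = (1 + 0.12 − 0.6)/(1.5 − 0.6) = 0.5200/0.9000 = 0.5778
Terminal stock prices: S_uuu = 405, S_uud = 162, S_udd = 64.8, S_ddd = 25.92
Terminal payoffs (K − S): max(-285, 0) = 0, max(-42, 0) = 0, max(55.2, 0) = 55.2, max(94.08, 0) = 94.08
Node uu (S = 270): V_uu = 1/1.12·[0.5778·0.0000 + 0.4222·0.0000] = 0.0000
Node ud (S = 108): V_ud = 1/1.12·[0.5778·0.0000 + 0.4222·55.2000] = 20.8095
Node dd (S = 43.2): V_dd = 1/1.12·[0.5778·55.2000 + 0.4222·94.0800] = 63.9429
Node u (S = 180): V_u = 1/1.12·[0.5778·0.0000 + 0.4222·20.8095] = 7.8449
Node d (S = 72): V_d = 1/1.12·[0.5778·20.8095 + 0.4222·63.9429] = 34.8405
Node 0 (S = 120): V_0 = 1/1.12·[0.5778·7.8449 + 0.4222·34.8405] = 17.1813

€17.18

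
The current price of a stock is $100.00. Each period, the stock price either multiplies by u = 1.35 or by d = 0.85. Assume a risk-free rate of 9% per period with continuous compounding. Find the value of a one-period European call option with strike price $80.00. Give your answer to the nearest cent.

$26.89

Risk-neutral probability p = (e^0.09 − 0.85)/(1.35 − 0.85) = 0.2442/0.5000 = 0.4883
Terminal stock prices: S_u = 135, S_d = 85
Terminal payoffs (S − K): max(55, 0) = 55, max(5, 0) = 5
Node 0 (S = 100): V_0 = e^(−0.09)·[0.4883·55.0000 + 0.5117·5.0000] = 26.8855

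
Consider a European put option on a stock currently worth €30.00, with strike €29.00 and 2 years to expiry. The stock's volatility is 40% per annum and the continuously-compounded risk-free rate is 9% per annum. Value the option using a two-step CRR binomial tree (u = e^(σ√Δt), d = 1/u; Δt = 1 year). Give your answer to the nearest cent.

CRR parameters: u = e^(σ√Δt) = e^(0.4·√1) = 1.4918, d = 1/u = 0.6703
Per-period rate: rΔt = 0.09·1 = 0.09, so R = e^0.09 = 1.0942
Risk-neutral probability p = (e^0.09 − 0.6703)/(1.4918 − 0.6703) = 0.4239/0.8215 = 0.5159
Terminal stock prices: S_uu = 66.77, S_ud = 30, S_dd = 13.48
Terminal payoffs (K − S): max(-37.77, 0) = 0, max(-1, 0) = 0, max(15.52, 0) = 15.52
Node u (S = 44.75): V_u = e^(−0.09)·[0.5159·0.0000 + 0.4841·0.0000] = 0.0000
Node d (S = 20.11): V_d = e^(−0.09)·[0.5159·0.0000 + 0.4841·15.5201] = 6.8659
Node 0 (S = 30): V_0 = e^(−0.09)·[0.5159·0.0000 + 0.4841·6.8659] = 3.0374

€3.04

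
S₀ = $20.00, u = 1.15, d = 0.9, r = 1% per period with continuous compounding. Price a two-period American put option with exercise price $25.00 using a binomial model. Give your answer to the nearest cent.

$5.00

Risk-neutral probability p = (e^0.01 − 0.9)/(1.15 − 0.9) = 0.1101/0.2500 = 0.4402
Terminal stock prices: S_uu = 26.45, S_ud = 20.7, S_dd = 16.2
Terminal payoffs (K − S): max(-1.45, 0) = 0, max(4.3, 0) = 4.3, max(8.8, 0) = 8.8
Node u (S = 23): continuation = e^(−0.01)·[0.4402·0.0000 + 0.5598·4.3000] = 2.3832; exercise value = 2.0000 ≤ continuation, so V_u = 2.3832
Node d (S = 18): continuation = e^(−0.01)·[0.4402·4.3000 + 0.5598·8.8000] = 6.7512; exercise value = 7.0000 > continuation, so V_d = 7.0000 (exercise)
Node 0 (S = 20): continuation = e^(−0.01)·[0.4402·2.3832 + 0.5598·7.0000] = 4.9182; exercise value = 5.0000 > continuation, so V_0 = 5.0000 (exercise)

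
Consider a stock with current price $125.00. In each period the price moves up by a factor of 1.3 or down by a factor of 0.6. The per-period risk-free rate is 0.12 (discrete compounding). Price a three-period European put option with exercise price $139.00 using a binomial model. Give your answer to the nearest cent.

Risk-neutral probability p = (1 + 0.12 − 0.6)/(1.3 − 0.6) = 0.5200/0.7000 = 0.7429
Terminal stock prices: S_uuu = 274.6, S_uud = 126.8, S_udd = 58.5, S_ddd = 27
Terminal payoffs (K − S): max(-135.6, 0) = 0, max(12.25, 0) = 12.25, max(80.5, 0) = 80.5, max(112, 0) = 112
Node uu (S = 211.3): V_uu = 1/1.12·[0.7429·0.0000 + 0.2571·12.2500] = 2.8125
Node ud (S = 97.5): V_ud = 1/1.12·[0.7429·12.2500 + 0.2571·80.5000] = 26.6071
Node dd (S = 45): V_dd = 1/1.12·[0.7429·80.5000 + 0.2571·112.0000] = 79.1071
Node u (S = 162.5): V_u = 1/1.12·[0.7429·2.8125 + 0.2571·26.6071] = 7.9742
Node d (S = 75): V_d = 1/1.12·[0.7429·26.6071 + 0.2571·79.1071] = 35.8099
Node 0 (S = 125): V_0 = 1/1.12·[0.7429·7.9742 + 0.2571·35.8099] = 13.5107

$13.51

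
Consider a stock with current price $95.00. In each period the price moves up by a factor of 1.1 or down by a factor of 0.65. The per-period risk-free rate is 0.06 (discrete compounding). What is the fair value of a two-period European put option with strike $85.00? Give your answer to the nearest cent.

$2.78

Risk-neutral probability p = (1 + 0.06 − 0.65)/(1.1 − 0.65) = 0.4100/0.4500 = 0.9111
Terminal stock prices: S_uu = 115, S_ud = 67.93, S_dd = 40.14
Terminal payoffs (K − S): max(-29.95, 0) = 0, max(17.07, 0) = 17.07, max(44.86, 0) = 44.86
Node u (S = 104.5): V_u = 1/1.06·[0.9111·0.0000 + 0.0889·17.0750] = 1.4319
Node d (S = 61.75): V_d = 1/1.06·[0.9111·17.0750 + 0.0889·44.8625] = 18.4387
Node 0 (S = 95): V_0 = 1/1.06·[0.9111·1.4319 + 0.0889·18.4387] = 2.7770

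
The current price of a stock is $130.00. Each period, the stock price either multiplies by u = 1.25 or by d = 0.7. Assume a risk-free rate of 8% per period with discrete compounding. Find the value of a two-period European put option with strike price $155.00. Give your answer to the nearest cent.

$22.58

Risk-neutral probability p = (1 + 0.08 − 0.7)/(1.25 − 0.7) = 0.3800/0.5500 = 0.6909
Terminal stock prices: S_uu = 203.1, S_ud = 113.7, S_dd = 63.7
Terminal payoffs (K − S): max(-48.12, 0) = 0, max(41.25, 0) = 41.25, max(91.3, 0) = 91.3
Node u (S = 162.5): V_u = 1/1.08·[0.6909·0.0000 + 0.3091·41.2500] = 11.8056
Node d (S = 91): V_d = 1/1.08·[0.6909·41.2500 + 0.3091·91.3000] = 52.5185
Node 0 (S = 130): V_0 = 1/1.08·[0.6909·11.8056 + 0.3091·52.5185] = 22.5829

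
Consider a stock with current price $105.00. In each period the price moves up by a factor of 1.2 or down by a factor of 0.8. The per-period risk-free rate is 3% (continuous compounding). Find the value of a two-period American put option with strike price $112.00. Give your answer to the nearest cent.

Risk-neutral probability p = (e^0.03 − 0.8)/(1.2 − 0.8) = 0.2305/0.4000 = 0.5761
Terminal stock prices: S_uu = 151.2, S_ud = 100.8, S_dd = 67.2
Terminal payoffs (K − S): max(-39.2, 0) = 0, max(11.2, 0) = 11.2, max(44.8, 0) = 44.8
Node u (S = 126): continuation = e^(−0.03)·[0.5761·0.0000 + 0.4239·11.2000] = 4.6070; exercise value = 0.0000 ≤ continuation, so V_u = 4.6070
Node d (S = 84): continuation = e^(−0.03)·[0.5761·11.2000 + 0.4239·44.8000] = 24.6899; exercise value = 28.0000 > continuation, so V_d = 28.0000 (exercise)
Node 0 (S = 105): continuation = e^(−0.03)·[0.5761·4.6070 + 0.4239·28.0000] = 14.0932; exercise value = 7.0000 ≤ continuation, so V_0 = 14.0932

$14.09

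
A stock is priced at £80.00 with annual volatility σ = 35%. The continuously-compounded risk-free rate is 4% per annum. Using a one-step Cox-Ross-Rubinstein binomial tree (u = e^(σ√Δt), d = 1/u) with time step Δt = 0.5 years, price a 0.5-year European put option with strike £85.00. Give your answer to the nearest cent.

CRR parameters: u = e^(σ√Δt) = e^(0.35·√0.5) = 1.2808, d = 1/u = 0.7808
Per-period rate: rΔt = 0.04·0.5 = 0.02, so R = e^0.02 = 1.0202
Risk-neutral probability p = (e^0.02 − 0.7808)/(1.2808 − 0.7808) = 0.2394/0.5000 = 0.4788
Terminal stock prices: S_u = 102.5, S_d = 62.46
Terminal payoffs (K − S): max(-17.46, 0) = 0, max(22.54, 0) = 22.54
Node 0 (S = 80): V_0 = e^(−0.02)·[0.4788·0.0000 + 0.5212·22.5392] = 11.5139

£11.51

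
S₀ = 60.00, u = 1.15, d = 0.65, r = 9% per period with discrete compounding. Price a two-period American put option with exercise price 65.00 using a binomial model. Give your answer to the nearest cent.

Risk-neutral probability p = (1 + 0.09 − 0.65)/(1.15 − 0.65) = 0.4400/0.5000 = 0.8800
Terminal stock prices: S_uu = 79.35, S_ud = 44.85, S_dd = 25.35
Terminal payoffs (K − S): max(-14.35, 0) = 0, max(20.15, 0) = 20.15, max(39.65, 0) = 39.65
Node u (S = 69): continuation = 1/1.09·[0.8800·0.0000 + 0.1200·20.1500] = 2.2183; exercise value = 0.0000 ≤ continuation, so V_u = 2.2183
Node d (S = 39): continuation = 1/1.09·[0.8800·20.1500 + 0.1200·39.6500] = 20.6330; exercise value = 26.0000 > continuation, so V_d = 26.0000 (exercise)
Node 0 (S = 60): continuation = 1/1.09·[0.8800·2.2183 + 0.1200·26.0000] = 4.6533; exercise value = 5.0000 > continuation, so V_0 = 5.0000 (exercise)

5.00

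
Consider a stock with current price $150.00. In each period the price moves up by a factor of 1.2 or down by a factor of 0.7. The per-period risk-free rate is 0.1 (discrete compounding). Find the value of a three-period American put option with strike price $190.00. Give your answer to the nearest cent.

$40.00

Risk-neutral probability p = (1 + 0.1 − 0.7)/(1.2 − 0.7) = 0.4000/0.5000 = 0.8000
Terminal stock prices: S_uuu = 259.2, S_uud = 151.2, S_udd = 88.2, S_ddd = 51.45
Terminal payoffs (K − S): max(-69.2, 0) = 0, max(38.8, 0) = 38.8, max(101.8, 0) = 101.8, max(138.6, 0) = 138.6
Node uu (S = 216): continuation = 1/1.1·[0.8000·0.0000 + 0.2000·38.8000] = 7.0545; exercise value = 0.0000 ≤ continuation, so V_uu = 7.0545
Node ud (S = 126): continuation = 1/1.1·[0.8000·38.8000 + 0.2000·101.8000] = 46.7273; exercise value = 64.0000 > continuation, so V_ud = 64.0000 (exercise)
Node dd (S = 73.5): continuation = 1/1.1·[0.8000·101.8000 + 0.2000·138.5500] = 99.2273; exercise value = 116.5000 > continuation, so V_dd = 116.5000 (exercise)
Node u (S = 180): continuation = 1/1.1·[0.8000·7.0545 + 0.2000·64.0000] = 16.7669; exercise value = 10.0000 ≤ continuation, so V_u = 16.7669
Node d (S = 105): continuation = 1/1.1·[0.8000·64.0000 + 0.2000·116.5000] = 67.7273; exercise value = 85.0000 > continuation, so V_d = 85.0000 (exercise)
Node 0 (S = 150): continuation = 1/1.1·[0.8000·16.7669 + 0.2000·85.0000] = 27.6487; exercise value = 40.0000 > continuation, so V_0 = 40.0000 (exercise)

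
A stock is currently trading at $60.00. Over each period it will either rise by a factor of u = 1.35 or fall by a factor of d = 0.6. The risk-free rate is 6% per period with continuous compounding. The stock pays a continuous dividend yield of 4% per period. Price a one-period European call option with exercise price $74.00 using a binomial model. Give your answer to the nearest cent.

Per-period risk-free factor R = e^0.06 = 1.0618; dividend-adjusted growth = e^(0.06−0.04) = 1.0202.
Risk-neutral probability p = (1.0202 − 0.6)/(1.35 − 0.6) = 0.4202/0.7500 = 0.5603
Terminal stock prices: S_u = 81, S_d = 36
Terminal payoffs (S − K): max(7, 0) = 7, max(-38, 0) = 0
Node 0 (S = 60): V_0 = e^(−0.06)·[0.5603·7.0000 + 0.4397·0.0000] = 3.6935

$3.69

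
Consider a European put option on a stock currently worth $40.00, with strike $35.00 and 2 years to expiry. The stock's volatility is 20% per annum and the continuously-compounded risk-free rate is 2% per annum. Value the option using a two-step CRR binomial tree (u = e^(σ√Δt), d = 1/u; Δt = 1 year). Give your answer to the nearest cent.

$1.96

CRR parameters: u = e^(σ√Δt) = e^(0.2·√1) = 1.2214, d = 1/u = 0.8187
Per-period rate: rΔt = 0.02·1 = 0.02, so R = e^0.02 = 1.0202
Risk-neutral probability p = (e^0.02 − 0.8187)/(1.2214 − 0.8187) = 0.2015/0.4027 = 0.5003
Terminal stock prices: S_uu = 59.67, S_ud = 40, S_dd = 26.81
Terminal payoffs (K − S): max(-24.67, 0) = 0, max(-5, 0) = 0, max(8.187, 0) = 8.187
Node u (S = 48.86): V_u = e^(−0.02)·[0.5003·0.0000 + 0.4997·0.0000] = 0.0000
Node d (S = 32.75): V_d = e^(−0.02)·[0.5003·0.0000 + 0.4997·8.1872] = 4.0099
Node 0 (S = 40): V_0 = e^(−0.02)·[0.5003·0.0000 + 0.4997·4.0099] = 1.9639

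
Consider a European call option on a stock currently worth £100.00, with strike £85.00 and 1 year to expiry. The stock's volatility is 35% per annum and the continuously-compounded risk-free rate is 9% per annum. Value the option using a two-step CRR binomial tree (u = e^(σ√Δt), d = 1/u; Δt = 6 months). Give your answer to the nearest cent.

£27.16

CRR parameters: u = e^(σ√Δt) = e^(0.35·√0.5) = 1.2808, d = 1/u = 0.7808
Per-period rate: rΔt = 0.09·0.5 = 0.045, so R = e^0.045 = 1.0460
Risk-neutral probability p = (e^0.045 − 0.7808)/(1.2808 − 0.7808) = 0.2653/0.5000 = 0.5305
Terminal stock prices: S_uu = 164, S_ud = 100, S_dd = 60.96
Terminal payoffs (S − K): max(79.05, 0) = 79.05, max(15, 0) = 15, max(-24.04, 0) = 0
Node u (S = 128.1): V_u = e^(−0.045)·[0.5305·79.0457 + 0.4695·15.0000] = 46.8205
Node d (S = 78.08): V_d = e^(−0.045)·[0.5305·15.0000 + 0.4695·0.0000] = 7.6072
Node 0 (S = 100): V_0 = e^(−0.045)·[0.5305·46.8205 + 0.4695·7.6072] = 27.1594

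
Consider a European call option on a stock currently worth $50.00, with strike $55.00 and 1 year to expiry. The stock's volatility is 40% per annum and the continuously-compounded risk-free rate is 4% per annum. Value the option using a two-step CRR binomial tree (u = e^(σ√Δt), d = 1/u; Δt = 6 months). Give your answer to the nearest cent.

$6.86

CRR parameters: u = e^(σ√Δt) = e^(0.4·√0.5) = 1.3269, d = 1/u = 0.7536
Per-period rate: rΔt = 0.04·0.5 = 0.02, so R = e^0.02 = 1.0202
Risk-neutral probability p = (e^0.02 − 0.7536)/(1.3269 − 0.7536) = 0.2666/0.5733 = 0.4650
Terminal stock prices: S_uu = 88.03, S_ud = 50, S_dd = 28.4
Terminal payoffs (S − K): max(33.03, 0) = 33.03, max(-5, 0) = 0, max(-26.6, 0) = 0
Node u (S = 66.34): V_u = e^(−0.02)·[0.4650·33.0327 + 0.5350·0.0000] = 15.0559
Node d (S = 37.68): V_d = e^(−0.02)·[0.4650·0.0000 + 0.5350·0.0000] = 0.0000
Node 0 (S = 50): V_0 = e^(−0.02)·[0.4650·15.0559 + 0.5350·0.0000] = 6.8623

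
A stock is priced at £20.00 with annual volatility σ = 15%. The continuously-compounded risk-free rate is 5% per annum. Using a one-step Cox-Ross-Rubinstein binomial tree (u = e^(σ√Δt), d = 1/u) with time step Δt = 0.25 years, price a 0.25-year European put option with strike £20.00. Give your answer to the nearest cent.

£0.62

CRR parameters: u = e^(σ√Δt) = e^(0.15·√0.25) = 1.0779, d = 1/u = 0.9277
Per-period rate: rΔt = 0.05·0.25 = 0.0125, so R = e^0.0125 = 1.0126
Risk-neutral probability p = (e^0.0125 − 0.9277)/(1.0779 − 0.9277) = 0.0848/0.1501 = 0.5650
Terminal stock prices: S_u = 21.56, S_d = 18.55
Terminal payoffs (K − S): max(-1.558, 0) = 0, max(1.445, 0) = 1.445
Node 0 (S = 20): V_0 = e^(−0.0125)·[0.5650·0.0000 + 0.4350·1.4451] = 0.6208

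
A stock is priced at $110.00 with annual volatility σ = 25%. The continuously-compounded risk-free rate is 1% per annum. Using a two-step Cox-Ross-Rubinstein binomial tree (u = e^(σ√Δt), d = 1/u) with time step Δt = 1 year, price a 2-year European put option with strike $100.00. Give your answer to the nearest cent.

$9.59

CRR parameters: u = e^(σ√Δt) = e^(0.25·√1) = 1.2840, d = 1/u = 0.7788
Per-period rate: rΔt = 0.01·1 = 0.01, so R = e^0.01 = 1.0101
Risk-neutral probability p = (e^0.01 − 0.7788)/(1.2840 − 0.7788) = 0.2312/0.5052 = 0.4577
Terminal stock prices: S_uu = 181.4, S_ud = 110, S_dd = 66.72
Terminal payoffs (K − S): max(-81.36, 0) = 0, max(-10, 0) = 0, max(33.28, 0) = 33.28
Node u (S = 141.2): V_u = e^(−0.01)·[0.4577·0.0000 + 0.5423·0.0000] = 0.0000
Node d (S = 85.67): V_d = e^(−0.01)·[0.4577·0.0000 + 0.5423·33.2816] = 17.8685
Node 0 (S = 110): V_0 = e^(−0.01)·[0.4577·0.0000 + 0.5423·17.8685] = 9.5934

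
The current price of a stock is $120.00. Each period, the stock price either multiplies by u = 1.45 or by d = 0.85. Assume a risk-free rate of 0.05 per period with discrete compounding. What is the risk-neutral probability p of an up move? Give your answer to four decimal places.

Risk-neutral probability p = (1 + 0.05 − 0.85)/(1.45 − 0.85) = 0.2000/0.6000 = 0.3333

p = 0.3333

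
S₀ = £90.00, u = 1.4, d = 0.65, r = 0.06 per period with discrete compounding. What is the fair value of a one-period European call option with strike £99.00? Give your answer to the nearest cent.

Risk-neutral probability p = (1 + 0.06 − 0.65)/(1.4 − 0.65) = 0.4100/0.7500 = 0.5467
Terminal stock prices: S_u = 126, S_d = 58.5
Terminal payoffs (S − K): max(27, 0) = 27, max(-40.5, 0) = 0
Node 0 (S = 90): V_0 = 1/1.06·[0.5467·27.0000 + 0.4533·0.0000] = 13.9245

£13.92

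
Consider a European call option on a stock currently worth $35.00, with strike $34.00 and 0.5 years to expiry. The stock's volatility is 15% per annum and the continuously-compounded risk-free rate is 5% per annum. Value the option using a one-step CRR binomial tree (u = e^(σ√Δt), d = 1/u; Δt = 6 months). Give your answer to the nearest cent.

$2.84

CRR parameters: u = e^(σ√Δt) = e^(0.15·√0.5) = 1.1119, d = 1/u = 0.8994
Per-period rate: rΔt = 0.05·0.5 = 0.025, so R = e^0.025 = 1.0253
Risk-neutral probability p = (e^0.025 − 0.8994)/(1.1119 − 0.8994) = 0.1259/0.2125 = 0.5926
Terminal stock prices: S_u = 38.92, S_d = 31.48
Terminal payoffs (S − K): max(4.916, 0) = 4.916, max(-2.522, 0) = 0
Node 0 (S = 35): V_0 = e^(−0.025)·[0.5926·4.9163 + 0.4074·0.0000] = 2.8416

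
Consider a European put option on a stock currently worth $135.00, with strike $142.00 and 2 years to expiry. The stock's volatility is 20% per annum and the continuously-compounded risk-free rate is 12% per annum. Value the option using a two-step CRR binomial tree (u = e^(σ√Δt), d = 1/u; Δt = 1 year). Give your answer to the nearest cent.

CRR parameters: u = e^(σ√Δt) = e^(0.2·√1) = 1.2214, d = 1/u = 0.8187
Per-period rate: rΔt = 0.12·1 = 0.12, so R = e^0.12 = 1.1275
Risk-neutral probability p = (e^0.12 − 0.8187)/(1.2214 − 0.8187) = 0.3088/0.4027 = 0.7668
Terminal stock prices: S_uu = 201.4, S_ud = 135, S_dd = 90.49
Terminal payoffs (K − S): max(-59.4, 0) = 0, max(7, 0) = 7, max(51.51, 0) = 51.51
Node u (S = 164.9): V_u = e^(−0.12)·[0.7668·0.0000 + 0.2332·7.0000] = 1.4479
Node d (S = 110.5): V_d = e^(−0.12)·[0.7668·7.0000 + 0.2332·51.5068] = 15.4141
Node 0 (S = 135): V_0 = e^(−0.12)·[0.7668·1.4479 + 0.2332·15.4141] = 4.1728

$4.17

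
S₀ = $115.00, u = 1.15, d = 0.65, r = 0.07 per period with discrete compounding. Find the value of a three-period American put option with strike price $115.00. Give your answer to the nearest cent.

Risk-neutral probability p = (1 + 0.07 − 0.65)/(1.15 − 0.65) = 0.4200/0.5000 = 0.8400
Terminal stock prices: S_uuu = 174.9, S_uud = 98.86, S_udd = 55.88, S_ddd = 31.58
Terminal payoffs (K − S): max(-59.9, 0) = 0, max(16.14, 0) = 16.14, max(59.12, 0) = 59.12, max(83.42, 0) = 83.42
Node uu (S = 152.1): continuation = 1/1.07·[0.8400·0.0000 + 0.1600·16.1431] = 2.4139; exercise value = 0.0000 ≤ continuation, so V_uu = 2.4139
Node ud (S = 85.96): continuation = 1/1.07·[0.8400·16.1431 + 0.1600·59.1244] = 21.5141; exercise value = 29.0375 > continuation, so V_ud = 29.0375 (exercise)
Node dd (S = 48.59): continuation = 1/1.07·[0.8400·59.1244 + 0.1600·83.4181] = 58.8891; exercise value = 66.4125 > continuation, so V_dd = 66.4125 (exercise)
Node u (S = 132.2): continuation = 1/1.07·[0.8400·2.4139 + 0.1600·29.0375] = 6.2371; exercise value = 0.0000 ≤ continuation, so V_u = 6.2371
Node d (S = 74.75): continuation = 1/1.07·[0.8400·29.0375 + 0.1600·66.4125] = 32.7266; exercise value = 40.2500 > continuation, so V_d = 40.2500 (exercise)
Node 0 (S = 115): continuation = 1/1.07·[0.8400·6.2371 + 0.1600·40.2500] = 10.9151; exercise value = 0.0000 ≤ continuation, so V_0 = 10.9151

$10.92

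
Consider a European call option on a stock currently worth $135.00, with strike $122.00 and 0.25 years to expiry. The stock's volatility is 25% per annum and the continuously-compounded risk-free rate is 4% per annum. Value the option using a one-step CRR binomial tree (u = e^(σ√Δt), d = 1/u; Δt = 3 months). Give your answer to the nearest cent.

$15.61

CRR parameters: u = e^(σ√Δt) = e^(0.25·√0.25) = 1.1331, d = 1/u = 0.8825
Per-period rate: rΔt = 0.04·0.25 = 0.01, so R = e^0.01 = 1.0101
Risk-neutral probability p = (e^0.01 − 0.8825)/(1.1331 − 0.8825) = 0.1276/0.2507 = 0.5089
Terminal stock prices: S_u = 153, S_d = 119.1
Terminal payoffs (S − K): max(30.98, 0) = 30.98, max(-2.863, 0) = 0
Node 0 (S = 135): V_0 = e^(−0.01)·[0.5089·30.9750 + 0.4911·0.0000] = 15.6059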